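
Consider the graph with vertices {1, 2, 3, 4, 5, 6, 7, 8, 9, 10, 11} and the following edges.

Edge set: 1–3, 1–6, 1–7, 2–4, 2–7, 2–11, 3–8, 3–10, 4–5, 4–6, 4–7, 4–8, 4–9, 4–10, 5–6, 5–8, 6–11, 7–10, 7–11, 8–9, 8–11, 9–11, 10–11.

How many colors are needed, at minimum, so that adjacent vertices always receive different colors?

4, 7, 10 form a triangle, so at least 3 colors are needed.
3 colors suffice: color a → {3, 4, 11}; color b → {6, 7, 8}; color c → {1, 2, 5, 9, 10}. Every edge joins two different colors.

3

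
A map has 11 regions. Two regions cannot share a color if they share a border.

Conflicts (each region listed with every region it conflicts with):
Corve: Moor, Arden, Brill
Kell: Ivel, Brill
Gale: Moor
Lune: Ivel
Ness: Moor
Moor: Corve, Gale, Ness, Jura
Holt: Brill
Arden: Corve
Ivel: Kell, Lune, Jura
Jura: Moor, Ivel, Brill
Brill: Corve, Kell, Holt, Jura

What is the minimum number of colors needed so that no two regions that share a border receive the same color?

2

Gale and Moor conflict, so at least 2 colors are needed.
One proper 2-coloring: Corve=2, Kell=2, Gale=2, Lune=2, Ness=2, Moor=1, Holt=2, Arden=1, Ivel=1, Jura=2, Brill=1. No two conflicting regions share a color.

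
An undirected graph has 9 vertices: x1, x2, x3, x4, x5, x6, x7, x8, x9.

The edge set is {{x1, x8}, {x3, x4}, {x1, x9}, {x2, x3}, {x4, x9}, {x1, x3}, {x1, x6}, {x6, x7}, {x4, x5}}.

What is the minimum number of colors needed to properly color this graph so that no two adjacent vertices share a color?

2

x1 and x6 are adjacent, so at least 2 colors are needed.
2 colors suffice: color R → {x1, x2, x4, x7}; color B → {x3, x5, x6, x8, x9}. Each edge has distinct colors on its endpoints.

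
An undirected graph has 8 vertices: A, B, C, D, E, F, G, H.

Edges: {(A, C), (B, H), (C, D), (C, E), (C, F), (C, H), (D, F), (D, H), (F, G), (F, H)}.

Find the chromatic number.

4

C, D, F, H form a clique, so at least 4 colors are needed.
A valid assignment using 4 colors: A=2, B=1, C=1, D=4, E=2, F=3, G=1, H=2. Every edge joins two different colors.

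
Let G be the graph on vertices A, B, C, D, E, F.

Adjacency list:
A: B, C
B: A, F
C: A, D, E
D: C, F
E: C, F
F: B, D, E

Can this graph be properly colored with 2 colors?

The cycle A-C-D-F-B-A has odd length 5, so it cannot be 2-colored; at least 3 colors are needed.
So 2 colors are not enough.

No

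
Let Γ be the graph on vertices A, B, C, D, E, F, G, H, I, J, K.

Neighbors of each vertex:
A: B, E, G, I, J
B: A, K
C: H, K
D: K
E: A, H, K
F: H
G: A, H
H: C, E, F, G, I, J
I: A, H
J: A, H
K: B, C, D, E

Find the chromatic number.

H and J are adjacent, so at least 2 colors are needed.
2 colors suffice: color 1 → {A, H, K}; color 2 → {B, C, D, E, F, G, I, J}. Each edge has distinct colors on its endpoints.

2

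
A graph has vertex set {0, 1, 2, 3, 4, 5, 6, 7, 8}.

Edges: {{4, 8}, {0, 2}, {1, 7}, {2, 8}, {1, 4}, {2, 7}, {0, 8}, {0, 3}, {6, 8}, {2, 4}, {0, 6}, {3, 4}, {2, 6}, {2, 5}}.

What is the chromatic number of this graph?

4

0, 2, 6, 8 form a clique, so at least 4 colors are needed.
One proper 4-coloring: 0=c, 1=a, 2=a, 3=a, 4=c, 5=b, 6=d, 7=b, 8=b. Each edge has distinct colors on its endpoints.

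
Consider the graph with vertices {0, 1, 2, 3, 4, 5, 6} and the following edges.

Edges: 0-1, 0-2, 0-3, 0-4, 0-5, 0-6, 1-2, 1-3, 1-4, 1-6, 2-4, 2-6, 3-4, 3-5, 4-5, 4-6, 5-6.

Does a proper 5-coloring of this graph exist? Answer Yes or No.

Yes

The chromatic number is 5. 0, 1, 2, 4, 6 are mutually adjacent (a clique of size 5), so at least 5 colors are needed.
5 colors suffice: color red → {4}; color blue → {0}; color green → {1, 5}; color yellow → {3, 6}; color purple → {2}.
That is already a proper 5-coloring.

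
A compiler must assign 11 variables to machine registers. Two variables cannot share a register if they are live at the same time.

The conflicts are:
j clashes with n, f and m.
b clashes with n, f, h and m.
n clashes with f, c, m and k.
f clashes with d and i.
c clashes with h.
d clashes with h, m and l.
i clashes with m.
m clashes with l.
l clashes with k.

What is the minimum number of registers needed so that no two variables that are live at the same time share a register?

3

d, m, l pairwise conflict, so at least 3 registers are needed.
Using 3 registers: j=3, b=3, n=2, f=1, c=3, d=2, i=2, h=1, m=1, l=3, k=1. Each listed conflict is separated.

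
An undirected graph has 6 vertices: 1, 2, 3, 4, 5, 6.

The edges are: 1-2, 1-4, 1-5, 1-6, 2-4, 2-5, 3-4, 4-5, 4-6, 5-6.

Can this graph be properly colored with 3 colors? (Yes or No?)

No

1, 2, 4, 5 are pairwise adjacent (a clique of size 4), so at least 4 colors are needed.
So 3 colors are not enough.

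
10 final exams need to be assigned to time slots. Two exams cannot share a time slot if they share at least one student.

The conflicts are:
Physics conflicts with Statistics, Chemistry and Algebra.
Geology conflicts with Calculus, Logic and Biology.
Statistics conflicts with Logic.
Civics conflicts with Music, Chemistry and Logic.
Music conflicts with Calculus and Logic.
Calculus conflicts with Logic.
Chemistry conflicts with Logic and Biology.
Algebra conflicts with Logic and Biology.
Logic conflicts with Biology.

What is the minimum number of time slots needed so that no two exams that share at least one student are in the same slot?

3

Music, Calculus, Logic are mutually in conflict, so at least 3 time slots are needed.
Using 3 time slots: Physics=1, Geology=3, Statistics=2, Civics=2, Music=3, Calculus=2, Chemistry=3, Algebra=3, Logic=1, Biology=2. Each listed conflict is separated.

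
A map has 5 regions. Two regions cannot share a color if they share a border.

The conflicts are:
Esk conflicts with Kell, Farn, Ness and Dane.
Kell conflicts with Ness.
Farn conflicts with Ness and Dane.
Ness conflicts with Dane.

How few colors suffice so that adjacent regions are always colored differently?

Esk, Farn, Ness, Dane are mutually in conflict, so at least 4 colors are needed.
4 colors suffice: color 1 → {Ness}; color 2 → {Esk}; color 3 → {Kell, Dane}; color 4 → {Farn}. Each listed conflict is separated.

4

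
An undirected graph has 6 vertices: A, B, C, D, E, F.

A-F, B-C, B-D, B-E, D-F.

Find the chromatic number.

B and C are adjacent, so at least 2 colors are needed.
2 colors suffice: color 1 → {B, F}; color 2 → {A, C, D, E}. Every edge joins two different colors.

2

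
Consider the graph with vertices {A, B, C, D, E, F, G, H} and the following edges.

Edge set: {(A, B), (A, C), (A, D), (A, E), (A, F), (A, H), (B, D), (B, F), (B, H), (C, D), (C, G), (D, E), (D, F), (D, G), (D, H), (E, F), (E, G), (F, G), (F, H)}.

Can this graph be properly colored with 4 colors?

A, B, D, F, H are pairwise adjacent (a clique of size 5), so at least 5 colors are needed.
So 4 colors are not enough.

No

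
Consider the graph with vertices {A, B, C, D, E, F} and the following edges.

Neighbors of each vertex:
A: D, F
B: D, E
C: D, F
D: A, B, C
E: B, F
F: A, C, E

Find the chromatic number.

3

The cycle B-D-C-F-E-B has odd length 5, so it cannot be 2-colored; at least 3 colors are needed.
3 colors suffice: color 1 → {D, F}; color 2 → {A, B, C}; color 3 → {E}. No two adjacent vertices share a color.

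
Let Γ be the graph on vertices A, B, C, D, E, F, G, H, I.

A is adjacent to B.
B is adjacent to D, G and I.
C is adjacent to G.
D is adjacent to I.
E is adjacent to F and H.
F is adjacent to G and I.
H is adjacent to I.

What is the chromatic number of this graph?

3

B, D, I are mutually adjacent, so at least 3 colors are needed.
3 colors suffice: color 1 → {B, C, F, H}; color 2 → {A, E, G, I}; color 3 → {D}. Each edge has distinct colors on its endpoints.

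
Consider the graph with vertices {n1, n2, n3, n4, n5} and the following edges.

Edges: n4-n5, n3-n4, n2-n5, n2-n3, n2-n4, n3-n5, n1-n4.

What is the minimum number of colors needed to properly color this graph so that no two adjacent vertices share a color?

4

n2, n3, n4, n5 are mutually adjacent (a clique of size 4), so at least 4 colors are needed.
4 colors suffice: color 1 → {n4}; color 2 → {n1, n5}; color 3 → {n3}; color 4 → {n2}. Each edge has distinct colors on its endpoints.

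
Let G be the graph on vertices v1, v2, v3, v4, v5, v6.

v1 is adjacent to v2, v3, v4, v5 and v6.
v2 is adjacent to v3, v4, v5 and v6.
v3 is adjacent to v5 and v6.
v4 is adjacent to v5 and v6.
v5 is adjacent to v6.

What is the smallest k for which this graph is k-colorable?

5

v1, v2, v3, v5, v6 are mutually adjacent (a clique of size 5), so at least 5 colors are needed.
5 colors suffice: color 1 → {v2}; color 2 → {v1}; color 3 → {v6}; color 4 → {v5}; color 5 → {v3, v4}. Each edge has distinct colors on its endpoints.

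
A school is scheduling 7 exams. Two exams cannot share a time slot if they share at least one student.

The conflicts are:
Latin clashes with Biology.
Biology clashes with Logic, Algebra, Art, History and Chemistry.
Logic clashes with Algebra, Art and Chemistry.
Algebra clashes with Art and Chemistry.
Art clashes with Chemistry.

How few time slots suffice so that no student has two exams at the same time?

5

Biology, Logic, Algebra, Art, Chemistry all conflict with each other, so at least 5 time slots are needed.
5 time slots suffice: Latin=2, Biology=1, Logic=3, Algebra=5, Art=4, History=2, Chemistry=2. No two conflicting exams share a time slot.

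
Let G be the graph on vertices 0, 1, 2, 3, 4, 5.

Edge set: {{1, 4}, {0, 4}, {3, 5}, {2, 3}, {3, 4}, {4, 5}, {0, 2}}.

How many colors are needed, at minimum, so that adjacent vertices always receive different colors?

3

3, 4, 5 are pairwise adjacent, so at least 3 colors are needed.
3 colors suffice: 0=b, 1=b, 2=a, 3=b, 4=a, 5=c. Every edge joins two different colors.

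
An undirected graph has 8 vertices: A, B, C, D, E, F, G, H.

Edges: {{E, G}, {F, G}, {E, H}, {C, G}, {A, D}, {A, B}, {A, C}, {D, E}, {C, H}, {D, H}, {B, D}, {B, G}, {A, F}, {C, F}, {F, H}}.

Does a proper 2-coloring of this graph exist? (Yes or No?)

No

C, F, G are mutually adjacent, so at least 3 colors are needed.
So 2 colors are not enough.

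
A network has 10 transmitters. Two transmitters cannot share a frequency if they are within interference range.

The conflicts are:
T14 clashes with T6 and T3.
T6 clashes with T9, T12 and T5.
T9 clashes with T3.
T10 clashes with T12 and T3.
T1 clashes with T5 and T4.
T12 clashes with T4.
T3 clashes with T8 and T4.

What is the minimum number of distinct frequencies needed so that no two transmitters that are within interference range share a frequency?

3

The cycle T3-T4-T12-T6-T9-T3 has odd length 5, so it cannot be 2-colored; at least 3 frequencies are needed.
A valid assignment using 3 frequencies: T14=2, T6=1, T9=2, T10=3, T1=1, T12=2, T3=1, T8=2, T5=2, T4=3. Each listed conflict is separated.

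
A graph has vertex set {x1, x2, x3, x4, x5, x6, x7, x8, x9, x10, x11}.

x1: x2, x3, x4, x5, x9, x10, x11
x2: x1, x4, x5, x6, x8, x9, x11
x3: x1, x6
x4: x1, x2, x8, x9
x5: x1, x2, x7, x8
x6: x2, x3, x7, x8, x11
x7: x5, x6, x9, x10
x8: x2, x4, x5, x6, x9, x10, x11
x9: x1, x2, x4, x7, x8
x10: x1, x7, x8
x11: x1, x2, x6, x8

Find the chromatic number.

4

x2, x6, x8, x11 form a clique, so at least 4 colors are needed.
4 colors suffice: color 1 → {x1, x7, x8}; color 2 → {x2, x3, x10}; color 3 → {x5, x6, x9}; color 4 → {x4, x11}. Every edge joins two different colors.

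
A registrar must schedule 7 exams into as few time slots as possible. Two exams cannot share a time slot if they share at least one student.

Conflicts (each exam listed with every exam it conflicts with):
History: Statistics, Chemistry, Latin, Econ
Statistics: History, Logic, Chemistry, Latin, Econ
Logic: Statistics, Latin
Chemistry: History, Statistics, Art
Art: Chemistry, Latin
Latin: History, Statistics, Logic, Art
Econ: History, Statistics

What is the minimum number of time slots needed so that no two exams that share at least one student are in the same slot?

History, Statistics, Econ pairwise conflict, so at least 3 time slots are needed.
3 time slots suffice: time slot 1 → {Statistics, Art}; time slot 2 → {Chemistry, Latin, Econ}; time slot 3 → {History, Logic}. No two conflicting exams share a time slot.

3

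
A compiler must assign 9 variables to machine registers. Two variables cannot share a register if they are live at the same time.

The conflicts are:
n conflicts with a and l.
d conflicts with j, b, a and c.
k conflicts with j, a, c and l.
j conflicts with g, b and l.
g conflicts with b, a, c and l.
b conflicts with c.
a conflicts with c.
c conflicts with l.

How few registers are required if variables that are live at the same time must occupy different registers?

k, a, c pairwise conflict, so at least 3 registers are needed.
3 registers suffice: register 1 → {n, j, c}; register 2 → {d, k, g}; register 3 → {b, a, l}. Every pair that conflicts lands in different registers.

3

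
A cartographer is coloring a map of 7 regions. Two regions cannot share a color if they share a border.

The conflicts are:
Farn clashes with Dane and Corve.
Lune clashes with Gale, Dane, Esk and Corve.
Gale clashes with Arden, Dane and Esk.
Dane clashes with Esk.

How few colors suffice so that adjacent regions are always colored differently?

4

Lune, Gale, Dane, Esk pairwise conflict, so at least 4 colors are needed.
4 colors suffice: color 1 → {Gale, Corve}; color 2 → {Farn, Lune, Arden}; color 3 → {Dane}; color 4 → {Esk}. No two conflicting regions share a color.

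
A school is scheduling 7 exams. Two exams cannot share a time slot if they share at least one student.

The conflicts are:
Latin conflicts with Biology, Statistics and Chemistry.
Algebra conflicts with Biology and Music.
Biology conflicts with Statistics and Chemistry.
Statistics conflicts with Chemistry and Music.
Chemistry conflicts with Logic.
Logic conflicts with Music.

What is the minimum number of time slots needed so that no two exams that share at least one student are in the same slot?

4

Latin, Biology, Statistics, Chemistry are mutually in conflict, so at least 4 time slots are needed.
A valid assignment using 4 time slots: Latin=4, Algebra=1, Biology=2, Statistics=1, Chemistry=3, Logic=1, Music=2. Each listed conflict is separated.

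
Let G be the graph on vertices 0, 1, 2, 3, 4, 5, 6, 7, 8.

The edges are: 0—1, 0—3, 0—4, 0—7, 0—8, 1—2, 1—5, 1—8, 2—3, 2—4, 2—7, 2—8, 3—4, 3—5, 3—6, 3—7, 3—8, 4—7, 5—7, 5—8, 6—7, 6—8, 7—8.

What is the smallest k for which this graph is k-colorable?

4

3, 5, 7, 8 are mutually adjacent (a clique of size 4), so at least 4 colors are needed.
4 colors suffice: color red → {1, 3}; color blue → {4, 8}; color green → {7}; color yellow → {0, 2, 5, 6}. No two adjacent vertices share a color.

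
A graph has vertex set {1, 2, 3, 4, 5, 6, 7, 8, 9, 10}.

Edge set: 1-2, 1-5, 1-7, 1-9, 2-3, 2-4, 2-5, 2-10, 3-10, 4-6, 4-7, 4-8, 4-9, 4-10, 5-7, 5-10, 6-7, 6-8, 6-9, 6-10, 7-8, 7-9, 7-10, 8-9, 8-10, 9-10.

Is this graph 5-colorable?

No

4, 6, 7, 8, 9, 10 form a clique, so at least 6 colors are needed.
So 5 colors are not enough.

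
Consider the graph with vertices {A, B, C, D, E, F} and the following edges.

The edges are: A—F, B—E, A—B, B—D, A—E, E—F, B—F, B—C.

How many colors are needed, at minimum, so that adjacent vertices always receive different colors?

4

A, B, E, F are mutually adjacent (a clique of size 4), so at least 4 colors are needed.
A valid assignment using 4 colors: A=3, B=1, C=2, D=2, E=2, F=4. No two adjacent vertices share a color.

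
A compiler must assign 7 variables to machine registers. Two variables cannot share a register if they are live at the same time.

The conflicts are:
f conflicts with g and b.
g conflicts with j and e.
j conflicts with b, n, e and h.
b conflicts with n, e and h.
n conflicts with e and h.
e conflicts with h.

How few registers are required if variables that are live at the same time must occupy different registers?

j, b, n, e, h all conflict with each other, so at least 5 registers are needed.
A valid assignment using 5 registers: f=2, g=1, j=3, b=1, n=5, e=2, h=4. Each listed conflict is separated.

5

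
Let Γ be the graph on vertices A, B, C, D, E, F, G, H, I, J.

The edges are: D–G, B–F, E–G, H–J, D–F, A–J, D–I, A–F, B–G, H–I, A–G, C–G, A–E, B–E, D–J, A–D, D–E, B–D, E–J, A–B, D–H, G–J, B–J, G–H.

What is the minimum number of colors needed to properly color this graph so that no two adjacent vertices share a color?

6

A, B, D, E, G, J are mutually adjacent (a clique of size 6), so at least 6 colors are needed.
A valid assignment using 6 colors: A=5, B=3, C=1, D=1, E=6, F=2, G=2, H=3, I=2, J=4. No two adjacent vertices share a color.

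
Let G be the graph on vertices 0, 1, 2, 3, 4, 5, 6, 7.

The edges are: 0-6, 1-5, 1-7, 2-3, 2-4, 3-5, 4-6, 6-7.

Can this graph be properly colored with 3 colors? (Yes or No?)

Yes

The chromatic number is 3. The cycle 4-2-3-5-1-7-6-4 has odd length 7, so it cannot be 2-colored; at least 3 colors are needed.
3 colors suffice: 0=blue, 1=green, 2=red, 3=blue, 4=blue, 5=red, 6=red, 7=blue.
That is already a proper 3-coloring.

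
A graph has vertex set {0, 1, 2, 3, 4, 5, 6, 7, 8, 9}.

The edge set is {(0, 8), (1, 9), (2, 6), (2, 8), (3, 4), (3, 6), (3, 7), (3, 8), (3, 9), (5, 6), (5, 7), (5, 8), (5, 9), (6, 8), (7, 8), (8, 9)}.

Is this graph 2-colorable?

3, 6, 8 are mutually adjacent, so at least 3 colors are needed.
So 2 colors are not enough.

No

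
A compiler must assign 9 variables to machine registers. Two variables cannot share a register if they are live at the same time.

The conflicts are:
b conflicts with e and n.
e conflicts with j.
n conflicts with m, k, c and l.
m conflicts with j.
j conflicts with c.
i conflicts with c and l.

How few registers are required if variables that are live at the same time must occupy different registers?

3

The cycle j-c-n-b-e-j has odd length 5, so it cannot be 2-colored; at least 3 registers are needed.
3 registers suffice: register 1 → {n, j, i}; register 2 → {e, m, k, c, l}; register 3 → {b}. Each listed conflict is separated.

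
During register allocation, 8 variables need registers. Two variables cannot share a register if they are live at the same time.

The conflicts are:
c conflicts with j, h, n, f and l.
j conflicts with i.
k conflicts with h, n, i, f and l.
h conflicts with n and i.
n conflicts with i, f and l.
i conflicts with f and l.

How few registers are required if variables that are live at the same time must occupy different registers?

4

k, h, n, i are mutually in conflict, so at least 4 registers are needed.
4 registers suffice: c=1, j=2, k=3, h=4, n=2, i=1, f=4, l=4. No two conflicting variables share a register.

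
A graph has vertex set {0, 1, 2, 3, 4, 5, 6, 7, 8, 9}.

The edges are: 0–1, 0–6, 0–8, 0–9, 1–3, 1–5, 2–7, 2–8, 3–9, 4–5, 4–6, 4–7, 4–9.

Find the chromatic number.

3

The cycle 9-3-1-5-4-9 has odd length 5, so it cannot be 2-colored; at least 3 colors are needed.
3 colors suffice: color a → {0, 2, 3, 4}; color b → {1, 6, 7, 8, 9}; color c → {5}. No two adjacent vertices share a color.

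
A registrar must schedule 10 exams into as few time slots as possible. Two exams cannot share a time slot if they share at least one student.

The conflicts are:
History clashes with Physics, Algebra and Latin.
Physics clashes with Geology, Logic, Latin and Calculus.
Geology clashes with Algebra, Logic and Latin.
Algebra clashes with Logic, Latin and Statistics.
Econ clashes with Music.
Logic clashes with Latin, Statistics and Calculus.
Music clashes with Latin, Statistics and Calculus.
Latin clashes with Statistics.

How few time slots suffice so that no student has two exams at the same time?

Physics, Geology, Logic, Latin all conflict with each other, so at least 4 time slots are needed.
4 time slots suffice: time slot 1 → {Econ, Latin, Calculus}; time slot 2 → {History, Logic, Music}; time slot 3 → {Physics, Algebra}; time slot 4 → {Geology, Statistics}. Every pair that conflicts lands in different time slots.

4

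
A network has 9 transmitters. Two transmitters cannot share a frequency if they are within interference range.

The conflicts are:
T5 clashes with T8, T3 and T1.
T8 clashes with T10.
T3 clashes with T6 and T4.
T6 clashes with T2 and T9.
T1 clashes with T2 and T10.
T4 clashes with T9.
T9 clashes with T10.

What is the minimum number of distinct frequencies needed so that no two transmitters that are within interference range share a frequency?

3

The cycle T10-T1-T2-T6-T9-T10 has odd length 5, so it cannot be 2-colored; at least 3 frequencies are needed.
3 frequencies suffice: frequency 1 → {T8, T3, T1, T9}; frequency 2 → {T5, T6, T4, T10}; frequency 3 → {T2}. Every pair that conflicts lands in different frequencies.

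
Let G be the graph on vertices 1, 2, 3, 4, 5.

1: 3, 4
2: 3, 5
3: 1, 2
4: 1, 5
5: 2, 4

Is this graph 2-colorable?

The cycle 4-5-2-3-1-4 has odd length 5, so it cannot be 2-colored; at least 3 colors are needed.
So 2 colors are not enough.

No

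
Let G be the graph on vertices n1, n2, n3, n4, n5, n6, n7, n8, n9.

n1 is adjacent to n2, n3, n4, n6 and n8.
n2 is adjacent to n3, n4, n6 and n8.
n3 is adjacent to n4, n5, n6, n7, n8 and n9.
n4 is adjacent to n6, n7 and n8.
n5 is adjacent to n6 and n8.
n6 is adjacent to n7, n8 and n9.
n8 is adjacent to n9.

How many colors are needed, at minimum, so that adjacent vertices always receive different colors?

n1, n2, n3, n4, n6, n8 form a clique, so at least 6 colors are needed.
One proper 6-coloring: n1=6, n2=5, n3=2, n4=4, n5=4, n6=1, n7=3, n8=3, n9=4. No two adjacent vertices share a color.

6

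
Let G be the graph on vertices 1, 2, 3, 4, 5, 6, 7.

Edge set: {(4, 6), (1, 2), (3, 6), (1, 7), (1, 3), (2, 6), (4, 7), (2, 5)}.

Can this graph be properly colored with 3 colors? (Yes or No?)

The chromatic number is 3. The cycle 3-6-4-7-1-3 has odd length 5, so it cannot be 2-colored; at least 3 colors are needed.
A valid assignment using 3 colors: 1=red, 2=blue, 3=blue, 4=blue, 5=red, 6=red, 7=green.
That is already a proper 3-coloring.

Yes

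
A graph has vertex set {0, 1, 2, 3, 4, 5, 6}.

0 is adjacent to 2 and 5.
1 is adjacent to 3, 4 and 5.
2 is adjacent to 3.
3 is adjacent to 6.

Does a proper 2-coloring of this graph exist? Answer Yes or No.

No

The cycle 5-1-3-2-0-5 has odd length 5, so it cannot be 2-colored; at least 3 colors are needed.
So 2 colors are not enough.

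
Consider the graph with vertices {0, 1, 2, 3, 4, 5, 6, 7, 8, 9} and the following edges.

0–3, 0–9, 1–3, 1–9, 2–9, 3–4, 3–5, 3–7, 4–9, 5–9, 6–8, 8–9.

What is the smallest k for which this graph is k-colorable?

3 and 5 are adjacent, so at least 2 colors are needed.
2 colors suffice: color a → {3, 6, 9}; color b → {0, 1, 2, 4, 5, 7, 8}. Every edge joins two different colors.

2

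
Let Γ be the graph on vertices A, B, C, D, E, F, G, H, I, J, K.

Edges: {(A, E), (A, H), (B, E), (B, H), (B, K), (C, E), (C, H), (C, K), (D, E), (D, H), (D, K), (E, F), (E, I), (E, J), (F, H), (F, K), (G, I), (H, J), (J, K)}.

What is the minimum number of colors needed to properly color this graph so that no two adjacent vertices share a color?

2

B and K are adjacent, so at least 2 colors are needed.
2 colors suffice: color 1 → {E, G, H, K}; color 2 → {A, B, C, D, F, I, J}. Every edge joins two different colors.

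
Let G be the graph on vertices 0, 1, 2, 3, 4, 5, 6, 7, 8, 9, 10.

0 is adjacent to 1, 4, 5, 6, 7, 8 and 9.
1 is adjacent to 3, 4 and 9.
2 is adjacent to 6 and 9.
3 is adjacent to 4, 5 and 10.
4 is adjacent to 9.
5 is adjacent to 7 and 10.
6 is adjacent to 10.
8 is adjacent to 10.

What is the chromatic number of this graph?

4

0, 1, 4, 9 are mutually adjacent (a clique of size 4), so at least 4 colors are needed.
A valid assignment using 4 colors: 0=red, 1=yellow, 2=red, 3=green, 4=blue, 5=blue, 6=blue, 7=green, 8=blue, 9=green, 10=red. Every edge joins two different colors.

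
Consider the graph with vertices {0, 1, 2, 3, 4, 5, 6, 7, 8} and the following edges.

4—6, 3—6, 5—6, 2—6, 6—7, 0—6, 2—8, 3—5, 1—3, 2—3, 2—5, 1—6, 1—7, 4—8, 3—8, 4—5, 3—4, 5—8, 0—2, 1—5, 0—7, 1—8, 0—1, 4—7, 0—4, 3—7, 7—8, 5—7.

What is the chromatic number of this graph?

1, 3, 5, 6, 7 form a clique, so at least 5 colors are needed.
5 colors suffice: color red → {0, 5}; color blue → {6, 8}; color green → {3}; color yellow → {2, 7}; color purple → {1, 4}. Each edge has distinct colors on its endpoints.

5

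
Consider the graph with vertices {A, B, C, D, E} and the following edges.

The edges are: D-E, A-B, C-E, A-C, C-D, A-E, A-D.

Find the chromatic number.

4

A, C, D, E are pairwise adjacent (a clique of size 4), so at least 4 colors are needed.
One proper 4-coloring: A=1, B=2, C=3, D=2, E=4. No two adjacent vertices share a color.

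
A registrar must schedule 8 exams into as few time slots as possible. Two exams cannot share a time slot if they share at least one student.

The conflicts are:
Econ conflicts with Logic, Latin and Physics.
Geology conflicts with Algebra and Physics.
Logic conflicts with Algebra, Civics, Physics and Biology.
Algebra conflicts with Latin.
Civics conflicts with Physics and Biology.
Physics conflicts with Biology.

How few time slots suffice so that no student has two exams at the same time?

Logic, Civics, Physics, Biology all conflict with each other, so at least 4 time slots are needed.
A valid assignment using 4 time slots: Econ=3, Geology=1, Logic=1, Algebra=2, Civics=4, Latin=1, Physics=2, Biology=3. No two conflicting exams share a time slot.

4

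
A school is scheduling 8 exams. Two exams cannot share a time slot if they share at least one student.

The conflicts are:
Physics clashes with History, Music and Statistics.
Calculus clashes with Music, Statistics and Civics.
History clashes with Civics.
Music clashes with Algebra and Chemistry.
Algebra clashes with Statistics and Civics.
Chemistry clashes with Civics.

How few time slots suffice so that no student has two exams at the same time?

3

The cycle Physics-History-Civics-Calculus-Statistics-Physics has odd length 5, so it cannot be 2-colored; at least 3 time slots are needed.
Using 3 time slots: Physics=2, Calculus=2, History=3, Music=1, Algebra=2, Statistics=1, Chemistry=2, Civics=1. Each listed conflict is separated.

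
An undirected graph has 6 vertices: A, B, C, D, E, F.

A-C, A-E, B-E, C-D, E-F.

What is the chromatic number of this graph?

2

B and E are adjacent, so at least 2 colors are needed.
A valid assignment using 2 colors: A=blue, B=blue, C=red, D=blue, E=red, F=blue. Each edge has distinct colors on its endpoints.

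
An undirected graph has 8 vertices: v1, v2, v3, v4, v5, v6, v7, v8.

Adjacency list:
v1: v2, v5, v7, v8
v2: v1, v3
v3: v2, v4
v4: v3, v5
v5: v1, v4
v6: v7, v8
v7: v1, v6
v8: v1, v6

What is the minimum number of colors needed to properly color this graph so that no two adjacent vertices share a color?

The cycle v3-v2-v1-v5-v4-v3 has odd length 5, so it cannot be 2-colored; at least 3 colors are needed.
3 colors suffice: color 1 → {v1, v4, v6}; color 2 → {v2, v5, v7, v8}; color 3 → {v3}. Every edge joins two different colors.

3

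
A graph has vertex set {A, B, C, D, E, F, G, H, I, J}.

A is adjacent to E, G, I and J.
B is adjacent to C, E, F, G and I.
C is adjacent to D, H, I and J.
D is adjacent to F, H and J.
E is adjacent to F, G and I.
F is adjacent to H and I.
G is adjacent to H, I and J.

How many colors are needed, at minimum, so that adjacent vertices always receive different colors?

4

B, E, F, I form a clique, so at least 4 colors are needed.
A valid assignment using 4 colors: A=green, B=green, C=blue, D=red, E=yellow, F=blue, G=blue, H=green, I=red, J=yellow. No two adjacent vertices share a color.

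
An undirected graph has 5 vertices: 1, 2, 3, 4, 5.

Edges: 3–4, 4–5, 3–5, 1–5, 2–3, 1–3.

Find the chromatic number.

3, 4, 5 are pairwise adjacent, so at least 3 colors are needed.
One proper 3-coloring: 1=c, 2=b, 3=a, 4=c, 5=b. Each edge has distinct colors on its endpoints.

3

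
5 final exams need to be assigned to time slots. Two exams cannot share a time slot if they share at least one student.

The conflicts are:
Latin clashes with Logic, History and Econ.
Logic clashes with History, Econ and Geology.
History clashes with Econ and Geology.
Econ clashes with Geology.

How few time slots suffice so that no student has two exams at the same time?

Latin, Logic, History, Econ pairwise conflict, so at least 4 time slots are needed.
4 time slots suffice: time slot 1 → {Logic}; time slot 2 → {Econ}; time slot 3 → {History}; time slot 4 → {Latin, Geology}. Every pair that conflicts lands in different time slots.

4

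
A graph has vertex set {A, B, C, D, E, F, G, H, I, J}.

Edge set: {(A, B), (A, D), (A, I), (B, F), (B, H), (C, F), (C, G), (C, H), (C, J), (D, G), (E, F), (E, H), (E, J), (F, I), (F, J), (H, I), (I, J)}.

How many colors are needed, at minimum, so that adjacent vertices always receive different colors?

F, I, J form a triangle, so at least 3 colors are needed.
3 colors suffice: color red → {A, F, G, H}; color blue → {B, C, D, E, I}; color green → {J}. No two adjacent vertices share a color.

3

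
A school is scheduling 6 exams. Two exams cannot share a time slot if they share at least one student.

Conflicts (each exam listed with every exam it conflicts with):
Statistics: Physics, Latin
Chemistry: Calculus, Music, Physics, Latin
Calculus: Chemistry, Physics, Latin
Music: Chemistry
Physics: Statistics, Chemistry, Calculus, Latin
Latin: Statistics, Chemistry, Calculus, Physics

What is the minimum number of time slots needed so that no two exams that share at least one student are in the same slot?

Chemistry, Calculus, Physics, Latin are mutually in conflict, so at least 4 time slots are needed.
4 time slots suffice: Statistics=1, Chemistry=1, Calculus=4, Music=2, Physics=3, Latin=2. Each listed conflict is separated.

4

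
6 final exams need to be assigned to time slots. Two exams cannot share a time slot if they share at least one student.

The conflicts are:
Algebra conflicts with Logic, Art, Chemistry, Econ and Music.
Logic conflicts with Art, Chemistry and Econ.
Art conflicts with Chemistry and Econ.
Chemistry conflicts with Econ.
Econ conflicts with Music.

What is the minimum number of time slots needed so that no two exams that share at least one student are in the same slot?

5

Algebra, Logic, Art, Chemistry, Econ are mutually in conflict, so at least 5 time slots are needed.
5 time slots suffice: time slot 1 → {Econ}; time slot 2 → {Algebra}; time slot 3 → {Art, Music}; time slot 4 → {Logic}; time slot 5 → {Chemistry}. Each listed conflict is separated.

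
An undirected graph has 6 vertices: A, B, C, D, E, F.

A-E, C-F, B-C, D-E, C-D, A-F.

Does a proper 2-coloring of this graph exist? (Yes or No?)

No

The cycle A-F-C-D-E-A has odd length 5, so it cannot be 2-colored; at least 3 colors are needed.
So 2 colors are not enough.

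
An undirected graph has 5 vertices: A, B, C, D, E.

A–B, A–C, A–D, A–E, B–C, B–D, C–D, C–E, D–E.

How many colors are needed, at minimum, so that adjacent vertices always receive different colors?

A, B, C, D are pairwise adjacent (a clique of size 4), so at least 4 colors are needed.
4 colors suffice: color 1 → {C}; color 2 → {D}; color 3 → {A}; color 4 → {B, E}. No two adjacent vertices share a color.

4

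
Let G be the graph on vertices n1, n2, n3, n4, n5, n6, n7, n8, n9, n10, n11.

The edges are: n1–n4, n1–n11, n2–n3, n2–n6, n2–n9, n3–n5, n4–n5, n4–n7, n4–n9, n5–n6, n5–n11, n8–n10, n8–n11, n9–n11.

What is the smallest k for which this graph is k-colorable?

The cycle n2-n9-n11-n5-n3-n2 has odd length 5, so it cannot be 2-colored; at least 3 colors are needed.
One proper 3-coloring: n1=2, n2=1, n3=3, n4=1, n5=2, n6=3, n7=2, n8=2, n9=2, n10=1, n11=1. Every edge joins two different colors.

3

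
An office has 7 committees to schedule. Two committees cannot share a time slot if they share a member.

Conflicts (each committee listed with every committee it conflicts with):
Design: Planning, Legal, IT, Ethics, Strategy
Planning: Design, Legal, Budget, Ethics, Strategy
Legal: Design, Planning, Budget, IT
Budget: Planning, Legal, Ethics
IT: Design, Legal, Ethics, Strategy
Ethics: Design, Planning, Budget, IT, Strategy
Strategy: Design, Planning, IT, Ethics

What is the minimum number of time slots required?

Design, IT, Ethics, Strategy are mutually in conflict, so at least 4 time slots are needed.
4 time slots suffice: Design=2, Planning=1, Legal=3, Budget=2, IT=1, Ethics=3, Strategy=4. No two conflicting committees share a time slot.

4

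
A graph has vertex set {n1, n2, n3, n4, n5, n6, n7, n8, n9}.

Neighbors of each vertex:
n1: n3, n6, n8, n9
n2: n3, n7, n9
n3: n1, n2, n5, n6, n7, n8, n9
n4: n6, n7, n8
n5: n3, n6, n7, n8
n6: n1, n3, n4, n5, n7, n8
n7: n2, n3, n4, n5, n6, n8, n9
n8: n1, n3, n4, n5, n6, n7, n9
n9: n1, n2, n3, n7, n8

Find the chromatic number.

n3, n5, n6, n7, n8 are pairwise adjacent (a clique of size 5), so at least 5 colors are needed.
5 colors suffice: color 1 → {n3, n4}; color 2 → {n2, n8}; color 3 → {n1, n7}; color 4 → {n6, n9}; color 5 → {n5}. Each edge has distinct colors on its endpoints.

5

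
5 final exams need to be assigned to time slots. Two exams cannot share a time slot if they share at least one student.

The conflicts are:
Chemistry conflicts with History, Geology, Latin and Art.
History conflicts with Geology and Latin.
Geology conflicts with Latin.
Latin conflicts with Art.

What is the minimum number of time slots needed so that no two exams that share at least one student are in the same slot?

Chemistry, History, Geology, Latin all conflict with each other, so at least 4 time slots are needed.
Using 4 time slots: Chemistry=2, History=3, Geology=4, Latin=1, Art=3. Every pair that conflicts lands in different time slots.

4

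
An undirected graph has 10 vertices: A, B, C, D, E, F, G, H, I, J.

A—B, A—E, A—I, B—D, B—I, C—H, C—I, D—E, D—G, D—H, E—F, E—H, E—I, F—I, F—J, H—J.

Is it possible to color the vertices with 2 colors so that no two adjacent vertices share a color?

E, F, I are mutually adjacent, so at least 3 colors are needed.
So 2 colors are not enough.

No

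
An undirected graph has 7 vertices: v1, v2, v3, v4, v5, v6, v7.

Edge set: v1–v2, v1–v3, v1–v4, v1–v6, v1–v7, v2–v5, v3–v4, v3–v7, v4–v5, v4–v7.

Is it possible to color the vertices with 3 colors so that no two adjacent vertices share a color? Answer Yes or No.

v1, v3, v4, v7 are mutually adjacent (a clique of size 4), so at least 4 colors are needed.
So 3 colors are not enough.

No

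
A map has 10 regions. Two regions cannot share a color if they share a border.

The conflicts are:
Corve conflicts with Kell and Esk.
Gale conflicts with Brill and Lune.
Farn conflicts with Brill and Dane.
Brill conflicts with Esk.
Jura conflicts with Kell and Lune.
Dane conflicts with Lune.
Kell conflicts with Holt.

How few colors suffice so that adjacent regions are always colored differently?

The cycle Brill-Gale-Lune-Dane-Farn-Brill has odd length 5, so it cannot be 2-colored; at least 3 colors are needed.
One proper 3-coloring: Corve=3, Gale=2, Farn=2, Brill=1, Jura=2, Dane=3, Kell=1, Holt=2, Lune=1, Esk=2. Every pair that conflicts lands in different colors.

3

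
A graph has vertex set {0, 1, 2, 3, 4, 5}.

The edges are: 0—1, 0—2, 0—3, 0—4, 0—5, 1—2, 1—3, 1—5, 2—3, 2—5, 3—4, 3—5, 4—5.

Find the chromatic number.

0, 1, 2, 3, 5 are pairwise adjacent (a clique of size 5), so at least 5 colors are needed.
5 colors suffice: color red → {0}; color blue → {3}; color green → {5}; color yellow → {2, 4}; color purple → {1}. No two adjacent vertices share a color.

5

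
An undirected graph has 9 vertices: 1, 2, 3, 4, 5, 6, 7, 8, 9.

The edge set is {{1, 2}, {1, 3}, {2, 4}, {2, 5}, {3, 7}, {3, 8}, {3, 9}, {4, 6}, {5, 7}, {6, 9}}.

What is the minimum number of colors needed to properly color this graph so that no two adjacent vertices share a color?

3

The cycle 3-7-5-2-1-3 has odd length 5, so it cannot be 2-colored; at least 3 colors are needed.
3 colors suffice: 1=b, 2=a, 3=a, 4=b, 5=b, 6=a, 7=c, 8=b, 9=b. Every edge joins two different colors.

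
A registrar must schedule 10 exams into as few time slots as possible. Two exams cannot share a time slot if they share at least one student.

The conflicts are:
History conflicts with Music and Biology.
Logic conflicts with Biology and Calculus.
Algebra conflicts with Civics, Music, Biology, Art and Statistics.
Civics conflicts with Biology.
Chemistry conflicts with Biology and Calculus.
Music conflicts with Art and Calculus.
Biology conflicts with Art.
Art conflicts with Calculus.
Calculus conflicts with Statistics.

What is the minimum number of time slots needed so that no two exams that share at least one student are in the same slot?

Algebra, Biology, Art all conflict with each other, so at least 3 time slots are needed.
3 time slots suffice: time slot 1 → {Music, Biology, Statistics}; time slot 2 → {History, Algebra, Calculus}; time slot 3 → {Logic, Civics, Chemistry, Art}. Each listed conflict is separated.

3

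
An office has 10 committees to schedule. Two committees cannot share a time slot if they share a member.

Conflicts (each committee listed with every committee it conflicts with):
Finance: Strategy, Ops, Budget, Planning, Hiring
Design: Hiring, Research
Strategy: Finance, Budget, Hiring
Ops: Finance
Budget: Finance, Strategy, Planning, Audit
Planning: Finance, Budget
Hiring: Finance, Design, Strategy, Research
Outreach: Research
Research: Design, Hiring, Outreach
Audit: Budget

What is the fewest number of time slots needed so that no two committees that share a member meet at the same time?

Design, Hiring, Research all conflict with each other, so at least 3 time slots are needed.
3 time slots suffice: Finance=1, Design=3, Strategy=3, Ops=2, Budget=2, Planning=3, Hiring=2, Outreach=2, Research=1, Audit=1. Every pair that conflicts lands in different time slots.

3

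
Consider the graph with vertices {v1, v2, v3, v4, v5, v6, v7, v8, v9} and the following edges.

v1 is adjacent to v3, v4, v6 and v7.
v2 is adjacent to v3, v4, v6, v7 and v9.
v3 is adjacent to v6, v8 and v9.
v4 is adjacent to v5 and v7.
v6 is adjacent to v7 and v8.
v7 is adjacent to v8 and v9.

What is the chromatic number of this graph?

v2, v3, v9 are pairwise adjacent, so at least 3 colors are needed.
3 colors suffice: color 1 → {v3, v5, v7}; color 2 → {v4, v6, v9}; color 3 → {v1, v2, v8}. Each edge has distinct colors on its endpoints.

3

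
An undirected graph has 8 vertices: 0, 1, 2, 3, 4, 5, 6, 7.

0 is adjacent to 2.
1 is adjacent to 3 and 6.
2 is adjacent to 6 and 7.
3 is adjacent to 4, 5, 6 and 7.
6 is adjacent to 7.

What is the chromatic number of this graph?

2, 6, 7 are pairwise adjacent, so at least 3 colors are needed.
One proper 3-coloring: 0=blue, 1=green, 2=red, 3=red, 4=blue, 5=blue, 6=blue, 7=green. Every edge joins two different colors.

3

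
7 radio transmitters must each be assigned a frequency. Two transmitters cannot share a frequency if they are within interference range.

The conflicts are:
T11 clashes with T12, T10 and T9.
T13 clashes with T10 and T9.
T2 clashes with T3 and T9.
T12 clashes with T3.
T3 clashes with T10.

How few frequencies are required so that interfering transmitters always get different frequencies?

3

The cycle T10-T13-T9-T2-T3-T10 has odd length 5, so it cannot be 2-colored; at least 3 frequencies are needed.
3 frequencies suffice: frequency 1 → {T12, T10, T9}; frequency 2 → {T11, T13, T3}; frequency 3 → {T2}. Every pair that conflicts lands in different frequencies.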